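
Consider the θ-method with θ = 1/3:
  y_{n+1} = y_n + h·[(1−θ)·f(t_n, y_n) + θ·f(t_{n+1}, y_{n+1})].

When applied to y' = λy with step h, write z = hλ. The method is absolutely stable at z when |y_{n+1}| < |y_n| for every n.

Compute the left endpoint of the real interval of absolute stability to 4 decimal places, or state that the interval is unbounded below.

left endpoint -6.0000.

With y'=λy (z=hλ):
  y_{n+1} = y_n + z·[2/3·y_n + 1/3·y_{n+1}] ⇒ (1 − 1/3z)y_{n+1} = (1 + 2/3z)y_n
  Hence R(z) = (1 + 2/3z)/(1 − 1/3z).

Need |R(x)|<1, x<0.
x=-0.83: |R|=0.3499
R=−1: 1+2/3x = −1+1/3x ⇒ -1/3x=2 ⇒ x=2/(-1/3)=-6.0000
Confirm numerically:
  x=-4.739: |R|=0.83706 <1
  x=-2.895: |R|=0.47328 <1
  x=-2.851: |R|=0.46180 <1
  x=-6.379: |R|=1.04041 >1
  x=-6.107: |R|=1.01175 >1
So |R|<1 on (-6.0000, 0).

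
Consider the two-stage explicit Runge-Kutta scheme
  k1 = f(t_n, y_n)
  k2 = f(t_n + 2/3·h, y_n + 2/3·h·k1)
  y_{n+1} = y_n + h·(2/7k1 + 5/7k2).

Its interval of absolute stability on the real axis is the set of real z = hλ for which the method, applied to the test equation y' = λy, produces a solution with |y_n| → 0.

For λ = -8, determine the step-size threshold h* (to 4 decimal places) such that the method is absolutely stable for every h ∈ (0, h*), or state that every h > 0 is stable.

Test eqn y'=λy, z=hλ:
  k1=λy_n ⇒ h·k1=z·y_n;  k2=λ(1+2/3z)y_n ⇒ h·k2=z(1+2/3z)y_n
  y_{n+1}/y_n = 1 + 2/7z + 5/7z(1+2/3z) = 1 + z + 10/21z²
  Hence R(z) = 1 + z + 10/21z².

Need |R(x)|<1, x<0.
x=-1.01: |R|=0.4758
R=1: x+10/21x²=0 ⇒ x=−21/10=-2.1000; min R=1−1/(4·10/21)=0.4750>−1
Confirm numerically:
  x=-1.601: |R|=0.61957 <1
  x=-1.413: |R|=0.53775 <1
  x=-1.065: |R|=0.47511 <1
  x=-1.009: |R|=0.47580 <1
  x=-2.593: |R|=1.60874 >1
  x=-2.372: |R|=1.30723 >1
  x=-2.350: |R|=1.27976 >1
So |R|<1 on (-2.1000, 0).

(-2.1000,0); λ=-8 ⇒ h* = (21/10)/8 = 0.2625.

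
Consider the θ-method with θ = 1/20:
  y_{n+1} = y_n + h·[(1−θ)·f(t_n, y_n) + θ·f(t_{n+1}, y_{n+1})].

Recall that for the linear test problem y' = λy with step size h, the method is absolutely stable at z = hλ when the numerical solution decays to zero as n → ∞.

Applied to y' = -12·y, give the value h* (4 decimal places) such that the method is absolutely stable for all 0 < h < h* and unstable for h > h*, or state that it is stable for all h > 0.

On y'=λy, z=hλ:
  y_{n+1} = y_n + z·[19/20·y_n + 1/20·y_{n+1}] ⇒ (1 − 1/20z)y_{n+1} = (1 + 19/20z)y_n
  so R(z) = (1 + 19/20z)/(1 − 1/20z).

Solve |R(x)|<1 on ℝ⁻.
x=-0.39: |R|=0.6175
R=−1: 1+19/20x = −1+1/20x ⇒ -9/10x=2 ⇒ x=2/(-9/10)=-2.2222
Confirm numerically:
  x=-2.047: |R|=0.85694 <1
  x=-1.855: |R|=0.69755 <1
  x=-1.794: |R|=0.64632 <1
  x=-2.390: |R|=1.13488 >1
  x=-2.267: |R|=1.03620 >1
  x=-2.260: |R|=1.03055 >1
Stable set (-2.2222, 0).

(-2.2222,0); λ=-12 ⇒ h* = (20/9)/12 = 0.1852.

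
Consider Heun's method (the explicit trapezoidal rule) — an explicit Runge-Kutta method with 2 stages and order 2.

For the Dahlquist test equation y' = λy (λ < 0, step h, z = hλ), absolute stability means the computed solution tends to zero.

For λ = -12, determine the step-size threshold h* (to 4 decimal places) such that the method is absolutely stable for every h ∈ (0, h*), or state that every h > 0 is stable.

(-2.0000,0); λ=-12 ⇒ h* = 0.1667.

Test eqn y'=λy, z=hλ:
  order 2, 2-stage ⇒ R(z)=1+z+z^2/2
  (e.g. R(-1.31)=0.54805, |R|=0.54805)

Need |R(x)|<1, x<0.
x=-1.31: |R|=0.5481
|R(-1.59)|=0.6741 |R(-1.39)|=0.5760 |R(-1.37)|=0.5685
Bisect:
  x_lo=-2.4820 |R|=1.5982  x_hi=-0.1695 |R|=0.8449
  mid=-1.32574 |R|=0.55305 →hi
  mid=-1.90387 |R|=0.90849 →hi
  mid=-2.19294 |R|=1.21156 →lo
  mid=-2.04841 |R|=1.04958 →lo
  mid=-1.97614 |R|=0.97643 →hi
  mid=-2.01228 |R|=1.01235 →lo
  mid=-1.99421 |R|=0.99423 →hi
  mid=-2.00324 |R|=1.00325 →lo
  mid=-1.99873 |R|=0.99873 →hi
  mid=-2.00098 |R|=1.00098 →lo
  ...
  [-2.00014,-2.00000] ⇒ x*=-2.0000
Stable set (-2.0000, 0).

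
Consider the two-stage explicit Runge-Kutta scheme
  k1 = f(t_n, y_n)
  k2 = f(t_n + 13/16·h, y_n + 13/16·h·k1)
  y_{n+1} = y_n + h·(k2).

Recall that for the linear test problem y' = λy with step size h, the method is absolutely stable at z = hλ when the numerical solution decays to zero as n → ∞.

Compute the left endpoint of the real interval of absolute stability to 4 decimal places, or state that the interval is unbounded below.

z* = -1.2308.

Set f=λy, z=hλ:
  k1=λy_n ⇒ h·k1=z·y_n;  k2=λ(1+13/16z)y_n ⇒ h·k2=z(1+13/16z)y_n
  y_{n+1}/y_n = 1 + z(1+13/16z) = 1 + z + 13/16z²
  Hence R(z) = 1 + z + 13/16z².

Solve |R(x)|<1 on ℝ⁻.
x=-1.62: |R|=1.5123
R=1: x+13/16x²=0 ⇒ x=−16/13=-1.2308; min R=1−1/(4·13/16)=0.6923>−1
Confirm numerically:
  x=-1.014: |R|=0.82141 <1
  x=-0.913: |R|=0.76427 <1
  x=-0.817: |R|=0.72533 <1
  x=-1.663: |R|=1.58402 >1
  x=-1.455: |R|=1.26508 >1
  x=-1.382: |R|=1.16981 >1
Stable set (-1.2308, 0).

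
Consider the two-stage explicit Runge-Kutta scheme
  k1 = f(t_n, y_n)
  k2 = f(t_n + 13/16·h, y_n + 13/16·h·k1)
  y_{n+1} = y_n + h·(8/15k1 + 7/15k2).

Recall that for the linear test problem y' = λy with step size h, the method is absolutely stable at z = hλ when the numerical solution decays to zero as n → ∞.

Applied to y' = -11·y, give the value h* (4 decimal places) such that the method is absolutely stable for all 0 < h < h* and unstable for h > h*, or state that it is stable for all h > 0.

With y'=λy (z=hλ):
  k1=λy_n ⇒ h·k1=z·y_n;  k2=λ(1+13/16z)y_n ⇒ h·k2=z(1+13/16z)y_n
  y_{n+1}/y_n = 1 + 8/15z + 7/15z(1+13/16z) = 1 + z + 91/240z²
  so R(z) = 1 + z + 91/240z².

Boundary: |R(x)|=1, x<0.
x=-1.42: |R|=0.3446
R=1: x+91/240x²=0 ⇒ x=−240/91=-2.6374; min R=1−1/(4·91/240)=0.3407>−1
Confirm numerically:
  x=-2.229: |R|=0.65487 <1
  x=-2.208: |R|=0.64054 <1
  x=-1.666: |R|=0.38640 <1
  x=-1.382: |R|=0.34218 <1
  x=-3.139: |R|=1.59705 >1
  x=-3.134: |R|=1.59016 >1
  x=-2.974: |R|=1.37961 >1
Interval (-2.6374, 0).

(-2.6374,0); λ=-11 ⇒ h* = (240/91)/11 = 0.2398.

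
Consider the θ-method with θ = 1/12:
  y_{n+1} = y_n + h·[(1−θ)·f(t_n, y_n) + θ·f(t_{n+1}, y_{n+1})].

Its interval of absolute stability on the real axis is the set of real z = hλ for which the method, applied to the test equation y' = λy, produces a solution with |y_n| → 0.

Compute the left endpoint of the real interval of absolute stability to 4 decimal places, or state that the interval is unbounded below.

z* = -2.4000.

Set f=λy, z=hλ:
  y_{n+1} = y_n + z·[11/12·y_n + 1/12·y_{n+1}] ⇒ (1 − 1/12z)y_{n+1} = (1 + 11/12z)y_n
  R(z) = (1 + 11/12z)/(1 − 1/12z).

Boundary: |R(x)|=1, x<0.
x=-1.64: |R|=0.4428
R=−1: 1+11/12x = −1+1/12x ⇒ -5/6x=2 ⇒ x=2/(-5/6)=-2.4000
Confirm numerically:
  x=-2.185: |R|=0.84843 <1
  x=-1.982: |R|=0.70104 <1
  x=-1.803: |R|=0.56749 <1
  x=-2.949: |R|=1.36725 >1
  x=-2.571: |R|=1.11736 >1
  x=-2.530: |R|=1.08947 >1
Stable set (-2.4000, 0).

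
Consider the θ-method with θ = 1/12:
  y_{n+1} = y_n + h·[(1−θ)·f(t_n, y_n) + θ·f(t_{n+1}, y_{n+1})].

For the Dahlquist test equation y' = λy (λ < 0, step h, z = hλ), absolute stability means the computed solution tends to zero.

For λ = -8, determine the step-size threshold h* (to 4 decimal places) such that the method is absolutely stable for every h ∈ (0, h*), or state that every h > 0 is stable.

(-2.4000,0); λ=-8 ⇒ h* = (12/5)/8 = 0.3000.

With y'=λy (z=hλ):
  y_{n+1} = y_n + z·[11/12·y_n + 1/12·y_{n+1}] ⇒ (1 − 1/12z)y_{n+1} = (1 + 11/12z)y_n
  Hence R(z) = (1 + 11/12z)/(1 − 1/12z).

Need |R(x)|<1, x<0.
x=-0.81: |R|=0.2412
R=−1: 1+11/12x = −1+1/12x ⇒ -5/6x=2 ⇒ x=2/(-5/6)=-2.4000
Confirm numerically:
  x=-1.994: |R|=0.70988 <1
  x=-1.515: |R|=0.34517 <1
  x=-1.327: |R|=0.19487 <1
  x=-0.991: |R|=0.08460 <1
  x=-2.983: |R|=1.38911 >1
  x=-2.859: |R|=1.30890 >1
  x=-2.661: |R|=1.17802 >1
Interval (-2.4000, 0).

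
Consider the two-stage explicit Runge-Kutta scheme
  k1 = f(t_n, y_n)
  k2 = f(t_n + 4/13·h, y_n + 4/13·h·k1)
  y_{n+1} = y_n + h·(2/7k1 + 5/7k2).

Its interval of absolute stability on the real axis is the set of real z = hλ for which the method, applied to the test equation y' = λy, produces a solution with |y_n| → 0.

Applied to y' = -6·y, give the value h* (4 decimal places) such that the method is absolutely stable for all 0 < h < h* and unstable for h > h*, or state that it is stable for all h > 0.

(-4.5500,0); λ=-6 ⇒ h* = (91/20)/6 = 0.7583.

With y'=λy (z=hλ):
  k1=λy_n ⇒ h·k1=z·y_n;  k2=λ(1+4/13z)y_n ⇒ h·k2=z(1+4/13z)y_n
  y_{n+1}/y_n = 1 + 2/7z + 5/7z(1+4/13z) = 1 + z + 20/91z²
  ⇒ R(z) = 1 + z + 20/91z².

Solve |R(x)|<1 on ℝ⁻.
x=-1.65: |R|=0.0516
R=1: x+20/91x²=0 ⇒ x=−91/20=-4.5500; min R=1−1/(4·20/91)=-0.1375>−1
Confirm numerically:
  x=-4.102: |R|=0.59611 <1
  x=-2.894: |R|=0.05329 <1
  x=-2.191: |R|=0.13595 <1
  x=-5.065: |R|=1.57329 >1
  x=-4.844: |R|=1.31300 >1
  x=-4.800: |R|=1.26374 >1
So |R|<1 on (-4.5500, 0).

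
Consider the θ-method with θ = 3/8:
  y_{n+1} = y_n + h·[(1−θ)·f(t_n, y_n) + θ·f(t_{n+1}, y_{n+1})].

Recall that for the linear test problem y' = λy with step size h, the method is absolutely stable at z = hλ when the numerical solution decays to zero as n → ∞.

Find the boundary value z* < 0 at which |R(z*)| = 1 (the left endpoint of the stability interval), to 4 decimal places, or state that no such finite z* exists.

z* = -8.0000.

Set f=λy, z=hλ:
  y_{n+1} = y_n + z·[5/8·y_n + 3/8·y_{n+1}] ⇒ (1 − 3/8z)y_{n+1} = (1 + 5/8z)y_n
  ⇒ R(z) = (1 + 5/8z)/(1 − 3/8z).

Boundary: |R(x)|=1, x<0.
x=-1.8: |R|=0.0746
R=−1: 1+5/8x = −1+3/8x ⇒ -1/4x=2 ⇒ x=2/(-1/4)=-8.0000
Confirm numerically:
  x=-7.438: |R|=0.96292 <1
  x=-6.571: |R|=0.89687 <1
  x=-5.050: |R|=0.74514 <1
  x=-4.790: |R|=0.71301 <1
  x=-8.419: |R|=1.02520 >1
  x=-8.305: |R|=1.01853 >1
  x=-8.197: |R|=1.01209 >1
So |R|<1 on (-8.0000, 0).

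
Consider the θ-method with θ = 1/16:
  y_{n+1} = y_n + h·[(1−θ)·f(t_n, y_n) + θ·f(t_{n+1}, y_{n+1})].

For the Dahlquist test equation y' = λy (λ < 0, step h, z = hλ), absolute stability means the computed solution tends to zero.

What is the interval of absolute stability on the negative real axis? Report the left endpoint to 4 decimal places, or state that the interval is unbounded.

Set f=λy, z=hλ:
  y_{n+1} = y_n + z·[15/16·y_n + 1/16·y_{n+1}] ⇒ (1 − 1/16z)y_{n+1} = (1 + 15/16z)y_n
  so R(z) = (1 + 15/16z)/(1 − 1/16z).

Need |R(x)|<1, x<0.
x=-1.72: |R|=0.5530
R=−1: 1+15/16x = −1+1/16x ⇒ -7/8x=2 ⇒ x=2/(-7/8)=-2.2857
Confirm numerically:
  x=-2.130: |R|=0.87976 <1
  x=-2.050: |R|=0.81717 <1
  x=-1.904: |R|=0.70152 <1
  x=-1.368: |R|=0.26025 <1
  x=-2.637: |R|=1.26388 >1
  x=-2.626: |R|=1.25577 >1
  x=-2.610: |R|=1.24395 >1
Interval (-2.2857, 0).

(-2.2857, 0).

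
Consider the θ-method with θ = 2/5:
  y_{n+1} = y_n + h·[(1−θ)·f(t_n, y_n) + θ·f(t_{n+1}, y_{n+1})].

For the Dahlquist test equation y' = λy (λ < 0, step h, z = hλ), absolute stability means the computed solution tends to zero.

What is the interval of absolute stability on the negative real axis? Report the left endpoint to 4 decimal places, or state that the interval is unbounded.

Test eqn y'=λy, z=hλ:
  y_{n+1} = y_n + z·[3/5·y_n + 2/5·y_{n+1}] ⇒ (1 − 2/5z)y_{n+1} = (1 + 3/5z)y_n
  ⇒ R(z) = (1 + 3/5z)/(1 − 2/5z).

Solve |R(x)|<1 on ℝ⁻.
x=-1.1: |R|=0.2361
R=−1: 1+3/5x = −1+2/5x ⇒ -1/5x=2 ⇒ x=2/(-1/5)=-10.0000
Confirm numerically:
  x=-9.786: |R|=0.99129 <1
  x=-9.196: |R|=0.96563 <1
  x=-4.944: |R|=0.66040 <1
  x=-4.295: |R|=0.58021 <1
  x=-10.458: |R|=1.01767 >1
  x=-10.106: |R|=1.00420 >1
  x=-10.102: |R|=1.00405 >1
So |R|<1 on (-10.0000, 0).

(-10.0000, 0).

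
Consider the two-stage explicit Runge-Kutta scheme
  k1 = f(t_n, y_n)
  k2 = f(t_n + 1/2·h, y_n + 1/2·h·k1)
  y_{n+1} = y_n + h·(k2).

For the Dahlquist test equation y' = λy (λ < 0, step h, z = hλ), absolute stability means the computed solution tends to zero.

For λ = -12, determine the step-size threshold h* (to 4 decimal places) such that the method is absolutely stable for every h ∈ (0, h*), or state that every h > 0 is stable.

Test eqn y'=λy, z=hλ:
  k1=λy_n ⇒ h·k1=z·y_n;  k2=λ(1+1/2z)y_n ⇒ h·k2=z(1+1/2z)y_n
  y_{n+1}/y_n = 1 + z(1+1/2z) = 1 + z + 1/2z²
  so R(z) = 1 + z + 1/2z².

Solve |R(x)|<1 on ℝ⁻.
x=-1.06: |R|=0.5018
R=1: x+1/2x²=0 ⇒ x=−2=-2.0000; min R=1−1/(4·1/2)=0.5000>−1
Confirm numerically:
  x=-1.850: |R|=0.86125 <1
  x=-1.753: |R|=0.78350 <1
  x=-1.417: |R|=0.58694 <1
  x=-2.465: |R|=1.57311 >1
  x=-2.290: |R|=1.33205 >1
  x=-2.063: |R|=1.06498 >1
Interval (-2.0000, 0).

(-2.0000,0); λ=-12 ⇒ h* = (2)/12 = 0.1667.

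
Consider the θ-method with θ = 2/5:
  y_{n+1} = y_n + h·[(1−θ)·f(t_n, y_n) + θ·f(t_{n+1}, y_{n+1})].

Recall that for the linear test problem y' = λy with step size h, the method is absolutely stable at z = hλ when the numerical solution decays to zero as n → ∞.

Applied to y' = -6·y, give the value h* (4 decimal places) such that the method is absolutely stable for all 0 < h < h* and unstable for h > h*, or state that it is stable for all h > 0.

(-10.0000,0); λ=-6 ⇒ h* = (10)/6 = 1.6667.

Set f=λy, z=hλ:
  y_{n+1} = y_n + z·[3/5·y_n + 2/5·y_{n+1}] ⇒ (1 − 2/5z)y_{n+1} = (1 + 3/5z)y_n
  ⇒ R(z) = (1 + 3/5z)/(1 − 2/5z).

Find x<0 with |R(x)|<1.
x=-1.17: |R|=0.2030
R=−1: 1+3/5x = −1+2/5x ⇒ -1/5x=2 ⇒ x=2/(-1/5)=-10.0000
Confirm numerically:
  x=-9.422: |R|=0.97576 <1
  x=-5.621: |R|=0.73039 <1
  x=-4.266: |R|=0.57626 <1
  x=-10.539: |R|=1.02067 >1
  x=-10.344: |R|=1.01339 >1
Interval (-10.0000, 0).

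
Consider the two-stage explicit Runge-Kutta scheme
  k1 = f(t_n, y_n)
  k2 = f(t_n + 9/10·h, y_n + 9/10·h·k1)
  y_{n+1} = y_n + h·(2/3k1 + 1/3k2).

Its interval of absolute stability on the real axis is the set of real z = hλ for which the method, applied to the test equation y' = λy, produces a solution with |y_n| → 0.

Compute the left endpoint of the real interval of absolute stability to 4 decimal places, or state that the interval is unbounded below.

left endpoint -3.3333.

Test eqn y'=λy, z=hλ:
  k1=λy_n ⇒ h·k1=z·y_n;  k2=λ(1+9/10z)y_n ⇒ h·k2=z(1+9/10z)y_n
  y_{n+1}/y_n = 1 + 2/3z + 1/3z(1+9/10z) = 1 + z + 3/10z²
  Hence R(z) = 1 + z + 3/10z².

Find x<0 with |R(x)|<1.
x=-1.59: |R|=0.1684
R=1: x+3/10x²=0 ⇒ x=−10/3=-3.3333; min R=1−1/(4·3/10)=0.1667>−1
Confirm numerically:
  x=-2.525: |R|=0.38769 <1
  x=-1.882: |R|=0.18058 <1
  x=-1.603: |R|=0.16788 <1
  x=-1.592: |R|=0.16834 <1
  x=-3.784: |R|=1.51160 >1
  x=-3.456: |R|=1.12718 >1
So |R|<1 on (-3.3333, 0).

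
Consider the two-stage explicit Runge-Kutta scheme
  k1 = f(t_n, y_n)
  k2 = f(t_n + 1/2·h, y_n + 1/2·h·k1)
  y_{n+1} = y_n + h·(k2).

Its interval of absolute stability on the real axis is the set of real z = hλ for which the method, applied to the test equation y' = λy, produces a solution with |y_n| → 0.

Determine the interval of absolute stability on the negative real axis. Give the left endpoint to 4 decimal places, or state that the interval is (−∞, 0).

Test eqn y'=λy, z=hλ:
  k1=λy_n ⇒ h·k1=z·y_n;  k2=λ(1+1/2z)y_n ⇒ h·k2=z(1+1/2z)y_n
  y_{n+1}/y_n = 1 + z(1+1/2z) = 1 + z + 1/2z²
  Hence R(z) = 1 + z + 1/2z².

Find x<0 with |R(x)|<1.
x=-0.6: |R|=0.5800
R=1: x+1/2x²=0 ⇒ x=−2=-2.0000; min R=1−1/(4·1/2)=0.5000>−1
Confirm numerically:
  x=-1.933: |R|=0.93524 <1
  x=-1.780: |R|=0.80420 <1
  x=-0.985: |R|=0.50011 <1
  x=-2.171: |R|=1.18562 >1
  x=-2.143: |R|=1.15322 >1
Interval (-2.0000, 0).

(-2.0000, 0).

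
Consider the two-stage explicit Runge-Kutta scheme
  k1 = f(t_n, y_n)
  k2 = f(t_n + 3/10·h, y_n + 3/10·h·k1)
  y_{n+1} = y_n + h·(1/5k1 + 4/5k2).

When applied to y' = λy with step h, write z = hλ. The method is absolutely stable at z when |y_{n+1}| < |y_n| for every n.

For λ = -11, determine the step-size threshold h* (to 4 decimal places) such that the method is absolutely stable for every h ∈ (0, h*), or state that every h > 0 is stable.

(-4.1667,0); λ=-11 ⇒ h* = (25/6)/11 = 0.3788.

Test eqn y'=λy, z=hλ:
  k1=λy_n ⇒ h·k1=z·y_n;  k2=λ(1+3/10z)y_n ⇒ h·k2=z(1+3/10z)y_n
  y_{n+1}/y_n = 1 + 1/5z + 4/5z(1+3/10z) = 1 + z + 6/25z²
  Hence R(z) = 1 + z + 6/25z².

Need |R(x)|<1, x<0.
x=-0.66: |R|=0.4445
R=1: x+6/25x²=0 ⇒ x=−25/6=-4.1667; min R=1−1/(4·6/25)=-0.0417>−1
Confirm numerically:
  x=-2.754: |R|=0.06628 <1
  x=-2.657: |R|=0.03732 <1
  x=-1.773: |R|=0.01855 <1
  x=-4.326: |R|=1.16543 >1
  x=-4.275: |R|=1.11115 >1
So |R|<1 on (-4.1667, 0).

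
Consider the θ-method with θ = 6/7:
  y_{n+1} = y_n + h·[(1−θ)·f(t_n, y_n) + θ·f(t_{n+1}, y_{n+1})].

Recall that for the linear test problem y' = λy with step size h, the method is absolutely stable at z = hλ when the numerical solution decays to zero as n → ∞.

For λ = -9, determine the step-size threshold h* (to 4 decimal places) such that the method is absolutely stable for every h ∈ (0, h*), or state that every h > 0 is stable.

unbounded; (−∞, 0). Any h>0 works for λ=-9.

Test eqn y'=λy, z=hλ:
  y_{n+1} = y_n + z·[1/7·y_n + 6/7·y_{n+1}] ⇒ (1 − 6/7z)y_{n+1} = (1 + 1/7z)y_n
  so R(z) = (1 + 1/7z)/(1 − 6/7z).

Boundary: |R(x)|=1, x<0.
x=-0.81: |R|=0.5219
x=-2: |R|=0.2632
x=-10: |R|=0.0448
x=-100: |R|=0.1532
θ=6/7≥1/2 ⇒ |1+1/7x|<|1−6/7x| ∀x<0 ⇒ interval (−∞,0).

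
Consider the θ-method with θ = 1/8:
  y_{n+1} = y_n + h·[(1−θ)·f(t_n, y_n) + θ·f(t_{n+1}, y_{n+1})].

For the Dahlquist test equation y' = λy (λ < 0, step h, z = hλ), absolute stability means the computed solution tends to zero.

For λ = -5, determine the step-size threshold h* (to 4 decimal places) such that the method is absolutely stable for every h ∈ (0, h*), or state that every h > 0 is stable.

(-2.6667,0); λ=-5 ⇒ h* = (8/3)/5 = 0.5333.

With y'=λy (z=hλ):
  y_{n+1} = y_n + z·[7/8·y_n + 1/8·y_{n+1}] ⇒ (1 − 1/8z)y_{n+1} = (1 + 7/8z)y_n
  R(z) = (1 + 7/8z)/(1 − 1/8z).

Boundary: |R(x)|=1, x<0.
x=-1.04: |R|=0.0796
R=−1: 1+7/8x = −1+1/8x ⇒ -3/4x=2 ⇒ x=2/(-3/4)=-2.6667
Confirm numerically:
  x=-2.591: |R|=0.95713 <1
  x=-1.853: |R|=0.50452 <1
  x=-1.755: |R|=0.43926 <1
  x=-1.742: |R|=0.43051 <1
  x=-3.190: |R|=1.28061 >1
  x=-2.936: |R|=1.14777 >1
So |R|<1 on (-2.6667, 0).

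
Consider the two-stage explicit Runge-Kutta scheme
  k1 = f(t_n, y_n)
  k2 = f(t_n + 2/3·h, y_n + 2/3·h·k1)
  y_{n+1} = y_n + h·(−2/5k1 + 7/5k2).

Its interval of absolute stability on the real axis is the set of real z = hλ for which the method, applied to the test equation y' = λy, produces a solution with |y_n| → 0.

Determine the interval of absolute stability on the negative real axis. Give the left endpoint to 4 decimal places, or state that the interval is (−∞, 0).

With y'=λy (z=hλ):
  k1=λy_n ⇒ h·k1=z·y_n;  k2=λ(1+2/3z)y_n ⇒ h·k2=z(1+2/3z)y_n
  y_{n+1}/y_n = 1 − 2/5z + 7/5z(1+2/3z) = 1 + z + 14/15z²
  Hence R(z) = 1 + z + 14/15z².

Need |R(x)|<1, x<0.
x=-0.33: |R|=0.7716
R=1: x+14/15x²=0 ⇒ x=−15/14=-1.0714; min R=1−1/(4·14/15)=0.7321>−1
Confirm numerically:
  x=-0.932: |R|=0.87872 <1
  x=-0.825: |R|=0.81025 <1
  x=-0.614: |R|=0.73786 <1
  x=-1.348: |R|=1.34796 >1
  x=-1.158: |R|=1.09357 >1
Interval (-1.0714, 0).

(-1.0714, 0).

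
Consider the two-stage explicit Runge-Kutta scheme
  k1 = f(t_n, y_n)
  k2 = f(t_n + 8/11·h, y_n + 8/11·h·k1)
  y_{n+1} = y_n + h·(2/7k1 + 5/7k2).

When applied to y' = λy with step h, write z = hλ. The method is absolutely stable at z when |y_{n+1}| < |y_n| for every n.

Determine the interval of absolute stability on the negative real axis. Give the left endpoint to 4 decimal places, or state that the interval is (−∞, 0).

(-1.9250, 0).

With y'=λy (z=hλ):
  k1=λy_n ⇒ h·k1=z·y_n;  k2=λ(1+8/11z)y_n ⇒ h·k2=z(1+8/11z)y_n
  y_{n+1}/y_n = 1 + 2/7z + 5/7z(1+8/11z) = 1 + z + 40/77z²
  ⇒ R(z) = 1 + z + 40/77z².

Need |R(x)|<1, x<0.
x=-1.77: |R|=0.8575
R=1: x+40/77x²=0 ⇒ x=−77/40=-1.9250; min R=1−1/(4·40/77)=0.5188>−1
Confirm numerically:
  x=-1.663: |R|=0.77366 <1
  x=-1.049: |R|=0.52264 <1
  x=-0.929: |R|=0.51933 <1
  x=-2.448: |R|=1.66509 >1
  x=-2.308: |R|=1.45920 >1
  x=-2.098: |R|=1.18855 >1
Stable set (-1.9250, 0).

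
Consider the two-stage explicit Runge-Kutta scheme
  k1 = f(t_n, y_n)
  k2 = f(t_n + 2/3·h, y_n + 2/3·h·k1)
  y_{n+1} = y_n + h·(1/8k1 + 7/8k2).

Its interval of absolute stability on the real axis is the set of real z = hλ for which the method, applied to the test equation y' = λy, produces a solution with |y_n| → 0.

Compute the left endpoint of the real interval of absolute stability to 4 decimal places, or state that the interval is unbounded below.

left endpoint -1.7143.

Set f=λy, z=hλ:
  k1=λy_n ⇒ h·k1=z·y_n;  k2=λ(1+2/3z)y_n ⇒ h·k2=z(1+2/3z)y_n
  y_{n+1}/y_n = 1 + 1/8z + 7/8z(1+2/3z) = 1 + z + 7/12z²
  so R(z) = 1 + z + 7/12z².

Need |R(x)|<1, x<0.
x=-0.99: |R|=0.5817
R=1: x+7/12x²=0 ⇒ x=−12/7=-1.7143; min R=1−1/(4·7/12)=0.5714>−1
Confirm numerically:
  x=-1.611: |R|=0.90294 <1
  x=-0.896: |R|=0.57231 <1
  x=-0.709: |R|=0.58423 <1
  x=-2.197: |R|=1.61864 >1
  x=-2.098: |R|=1.46960 >1
  x=-1.856: |R|=1.15343 >1
Interval (-1.7143, 0).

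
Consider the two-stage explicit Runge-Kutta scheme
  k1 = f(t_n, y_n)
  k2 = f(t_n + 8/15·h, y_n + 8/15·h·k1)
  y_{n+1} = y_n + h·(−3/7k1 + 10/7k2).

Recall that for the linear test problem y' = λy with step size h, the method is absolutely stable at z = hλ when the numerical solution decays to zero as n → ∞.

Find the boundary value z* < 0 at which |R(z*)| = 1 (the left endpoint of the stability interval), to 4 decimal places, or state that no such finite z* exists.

With y'=λy (z=hλ):
  k1=λy_n ⇒ h·k1=z·y_n;  k2=λ(1+8/15z)y_n ⇒ h·k2=z(1+8/15z)y_n
  y_{n+1}/y_n = 1 − 3/7z + 10/7z(1+8/15z) = 1 + z + 16/21z²
  Hence R(z) = 1 + z + 16/21z².

Need |R(x)|<1, x<0.
x=-0.59: |R|=0.6752
R=1: x+16/21x²=0 ⇒ x=−21/16=-1.3125; min R=1−1/(4·16/21)=0.6719>−1
Confirm numerically:
  x=-1.184: |R|=0.88408 <1
  x=-0.989: |R|=0.75624 <1
  x=-0.789: |R|=0.68530 <1
  x=-0.659: |R|=0.67188 <1
  x=-1.753: |R|=1.58834 >1
  x=-1.681: |R|=1.47196 >1
Stable set (-1.3125, 0).

z* = -1.3125.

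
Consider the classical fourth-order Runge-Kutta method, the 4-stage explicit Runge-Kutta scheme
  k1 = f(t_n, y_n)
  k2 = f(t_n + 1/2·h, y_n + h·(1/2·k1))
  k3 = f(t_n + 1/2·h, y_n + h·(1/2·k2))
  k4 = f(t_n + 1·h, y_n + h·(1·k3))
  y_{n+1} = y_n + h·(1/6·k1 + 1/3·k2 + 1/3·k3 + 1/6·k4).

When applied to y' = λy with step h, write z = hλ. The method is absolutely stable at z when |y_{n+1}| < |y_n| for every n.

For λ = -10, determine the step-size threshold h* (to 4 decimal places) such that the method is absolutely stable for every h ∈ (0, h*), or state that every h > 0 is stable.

(-2.7853,0); λ=-10 ⇒ h* = 0.2785.

Test eqn y'=λy, z=hλ:
  order 4, 4-stage ⇒ R(z)=1+z+z^2/2+z^3/6+z^4/24
  (e.g. R(-0.71)=0.49299, |R|=0.49299)

Boundary: |R(x)|=1, x<0.
x=-0.71: |R|=0.4930
|R(-3.1)|=1.5878 |R(-1.27)|=0.3034 |R(-0.7)|=0.4978
Bisect:
  x_lo=-3.1928 |R|=1.8096  x_hi=-0.0600 |R|=0.9417
  mid=-1.62643 |R|=0.27071 →hi
  mid=-2.40964 |R|=0.56641 →hi
  mid=-2.80124 |R|=1.02431 →lo
  mid=-2.60544 |R|=0.76101 →hi
  mid=-2.70334 |R|=0.88331 →hi
  mid=-2.75229 |R|=0.95137 →hi
  mid=-2.77676 |R|=0.98722 →hi
  mid=-2.78900 |R|=1.00561 →lo
  mid=-2.78288 |R|=0.99637 →hi
  mid=-2.78594 |R|=1.00098 →lo
  ...
  [-2.78537,-2.78518] ⇒ x*=-2.7853
Stable set (-2.7853, 0).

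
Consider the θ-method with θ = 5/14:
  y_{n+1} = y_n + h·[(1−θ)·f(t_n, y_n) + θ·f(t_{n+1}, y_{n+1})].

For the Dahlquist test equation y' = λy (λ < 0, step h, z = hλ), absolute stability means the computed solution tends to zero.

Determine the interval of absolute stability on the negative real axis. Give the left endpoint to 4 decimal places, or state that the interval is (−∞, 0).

z∈(-7.0000,0).

With y'=λy (z=hλ):
  y_{n+1} = y_n + z·[9/14·y_n + 5/14·y_{n+1}] ⇒ (1 − 5/14z)y_{n+1} = (1 + 9/14z)y_n
  R(z) = (1 + 9/14z)/(1 − 5/14z).

Need |R(x)|<1, x<0.
x=-1.26: |R|=0.1310
R=−1: 1+9/14x = −1+5/14x ⇒ -2/7x=2 ⇒ x=2/(-2/7)=-7.0000
Confirm numerically:
  x=-6.974: |R|=0.99787 <1
  x=-5.996: |R|=0.90869 <1
  x=-5.508: |R|=0.85633 <1
  x=-7.525: |R|=1.04068 >1
  x=-7.141: |R|=1.01135 >1
  x=-7.066: |R|=1.00535 >1
Stable set (-7.0000, 0).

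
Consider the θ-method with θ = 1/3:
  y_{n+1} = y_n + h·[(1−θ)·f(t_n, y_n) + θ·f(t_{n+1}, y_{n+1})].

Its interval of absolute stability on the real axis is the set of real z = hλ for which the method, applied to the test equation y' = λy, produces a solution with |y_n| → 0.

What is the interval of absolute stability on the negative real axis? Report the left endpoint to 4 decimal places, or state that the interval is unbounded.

Set f=λy, z=hλ:
  y_{n+1} = y_n + z·[2/3·y_n + 1/3·y_{n+1}] ⇒ (1 − 1/3z)y_{n+1} = (1 + 2/3z)y_n
  R(z) = (1 + 2/3z)/(1 − 1/3z).

Need |R(x)|<1, x<0.
x=-1.78: |R|=0.1172
R=−1: 1+2/3x = −1+1/3x ⇒ -1/3x=2 ⇒ x=2/(-1/3)=-6.0000
Confirm numerically:
  x=-4.296: |R|=0.76645 <1
  x=-3.409: |R|=0.59572 <1
  x=-3.307: |R|=0.57301 <1
  x=-6.321: |R|=1.03444 >1
  x=-6.076: |R|=1.00837 >1
Stable set (-6.0000, 0).

z∈(-6.0000,0).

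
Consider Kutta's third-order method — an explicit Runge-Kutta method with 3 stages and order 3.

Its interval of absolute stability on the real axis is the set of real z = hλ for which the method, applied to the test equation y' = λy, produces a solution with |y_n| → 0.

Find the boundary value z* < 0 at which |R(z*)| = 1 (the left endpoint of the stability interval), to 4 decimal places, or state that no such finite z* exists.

On y'=λy, z=hλ:
  order 3, 3-stage ⇒ R(z)=1+z+z^2/2+z^3/6
  (e.g. R(-1.06)=0.30330, |R|=0.30330)

Solve |R(x)|<1 on ℝ⁻.
x=-1.06: |R|=0.3033
|R(-2.03)|=0.3638 |R(-1.65)|=0.0374 |R(-0.92)|=0.3734
Bisect:
  x_lo=-2.8135 |R|=1.5675  x_hi=-0.3047 |R|=0.7370
  mid=-1.55912 |R|=0.02464 →hi
  mid=-2.18631 |R|=0.53808 →hi
  mid=-2.49991 |R|=0.97901 →hi
  mid=-2.65670 |R|=1.25287 →lo
  mid=-2.57830 |R|=1.11109 →lo
  mid=-2.53910 |R|=1.04387 →lo
  mid=-2.51951 |R|=1.01115 →lo
  ...
  [-2.51277,-2.51261] ⇒ x*=-2.5127
Interval (-2.5127, 0).

left endpoint -2.5127.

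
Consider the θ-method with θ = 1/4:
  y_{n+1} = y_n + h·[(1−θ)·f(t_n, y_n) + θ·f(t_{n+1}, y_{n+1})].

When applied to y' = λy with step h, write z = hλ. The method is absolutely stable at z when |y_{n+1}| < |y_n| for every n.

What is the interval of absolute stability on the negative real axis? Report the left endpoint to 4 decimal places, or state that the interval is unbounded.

z∈(-4.0000,0).

Set f=λy, z=hλ:
  y_{n+1} = y_n + z·[3/4·y_n + 1/4·y_{n+1}] ⇒ (1 − 1/4z)y_{n+1} = (1 + 3/4z)y_n
  ⇒ R(z) = (1 + 3/4z)/(1 − 1/4z).

Need |R(x)|<1, x<0.
x=-0.51: |R|=0.5477
R=−1: 1+3/4x = −1+1/4x ⇒ -1/2x=2 ⇒ x=2/(-1/2)=-4.0000
Confirm numerically:
  x=-3.314: |R|=0.81241 <1
  x=-3.292: |R|=0.80581 <1
  x=-2.827: |R|=0.65636 <1
  x=-1.731: |R|=0.20817 <1
  x=-4.466: |R|=1.11009 >1
  x=-4.233: |R|=1.05660 >1
So |R|<1 on (-4.0000, 0).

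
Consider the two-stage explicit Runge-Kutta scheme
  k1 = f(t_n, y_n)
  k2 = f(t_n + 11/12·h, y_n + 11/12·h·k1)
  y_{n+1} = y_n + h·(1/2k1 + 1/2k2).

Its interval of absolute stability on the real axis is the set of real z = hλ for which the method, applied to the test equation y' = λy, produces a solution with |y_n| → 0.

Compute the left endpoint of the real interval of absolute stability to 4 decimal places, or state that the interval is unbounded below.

z* = -2.1818.

On y'=λy, z=hλ:
  k1=λy_n ⇒ h·k1=z·y_n;  k2=λ(1+11/12z)y_n ⇒ h·k2=z(1+11/12z)y_n
  y_{n+1}/y_n = 1 + 1/2z + 1/2z(1+11/12z) = 1 + z + 11/24z²
  ⇒ R(z) = 1 + z + 11/24z².

Find x<0 with |R(x)|<1.
x=-0.45: |R|=0.6428
R=1: x+11/24x²=0 ⇒ x=−24/11=-2.1818; min R=1−1/(4·11/24)=0.4545>−1
Confirm numerically:
  x=-1.823: |R|=0.70019 <1
  x=-1.375: |R|=0.49154 <1
  x=-1.070: |R|=0.45475 <1
  x=-0.944: |R|=0.46444 <1
  x=-2.604: |R|=1.50387 >1
  x=-2.340: |R|=1.16965 >1
Stable set (-2.1818, 0).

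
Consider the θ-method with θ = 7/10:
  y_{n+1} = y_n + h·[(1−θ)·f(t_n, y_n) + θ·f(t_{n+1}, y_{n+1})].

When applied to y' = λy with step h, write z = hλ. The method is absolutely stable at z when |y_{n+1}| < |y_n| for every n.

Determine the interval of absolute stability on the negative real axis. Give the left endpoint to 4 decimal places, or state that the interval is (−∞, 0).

Set f=λy, z=hλ:
  y_{n+1} = y_n + z·[3/10·y_n + 7/10·y_{n+1}] ⇒ (1 − 7/10z)y_{n+1} = (1 + 3/10z)y_n
  Hence R(z) = (1 + 3/10z)/(1 − 7/10z).

Find x<0 with |R(x)|<1.
x=-1.66: |R|=0.2322
x=-2: |R|=0.1667
x=-10: |R|=0.2500
x=-100: |R|=0.4085
θ=7/10≥1/2 ⇒ |1+3/10x|<|1−7/10x| ∀x<0 ⇒ stable on all of ℝ⁻.

(−∞, 0) — no finite endpoint.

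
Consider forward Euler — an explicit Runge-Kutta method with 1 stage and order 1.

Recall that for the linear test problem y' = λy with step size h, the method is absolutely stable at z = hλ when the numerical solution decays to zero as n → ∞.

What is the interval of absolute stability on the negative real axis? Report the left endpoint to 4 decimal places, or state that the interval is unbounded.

(-2.0000, 0).

Test eqn y'=λy, z=hλ:
  order 1, 1-stage ⇒ R(z)=1+z
  (e.g. R(-1.45)=-0.45000, |R|=0.45000)

Solve |R(x)|<1 on ℝ⁻.
x=-1.45: |R|=0.4500
|R(-1.74)|=0.7400 |R(-1.65)|=0.6500 |R(-0.76)|=0.2400
Bisect:
  x_lo=-2.7437 |R|=1.7437  x_hi=-0.3999 |R|=0.6001
  mid=-1.57178 |R|=0.57178 →hi
  mid=-2.15772 |R|=1.15772 →lo
  mid=-1.86475 |R|=0.86475 →hi
  mid=-2.01124 |R|=1.01124 →lo
  mid=-1.93799 |R|=0.93799 →hi
  mid=-1.97461 |R|=0.97461 →hi
  mid=-1.99293 |R|=0.99293 →hi
  ...
  [-2.00008,-1.99993] ⇒ x*=-2.0000
Stable set (-2.0000, 0).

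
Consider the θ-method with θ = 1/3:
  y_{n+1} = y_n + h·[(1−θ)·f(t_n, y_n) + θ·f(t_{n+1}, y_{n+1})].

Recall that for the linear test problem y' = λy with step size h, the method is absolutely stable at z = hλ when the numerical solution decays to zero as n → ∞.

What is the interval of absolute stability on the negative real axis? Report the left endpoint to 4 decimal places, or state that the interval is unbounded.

On y'=λy, z=hλ:
  y_{n+1} = y_n + z·[2/3·y_n + 1/3·y_{n+1}] ⇒ (1 − 1/3z)y_{n+1} = (1 + 2/3z)y_n
  Hence R(z) = (1 + 2/3z)/(1 − 1/3z).

Solve |R(x)|<1 on ℝ⁻.
x=-1.02: |R|=0.2388
R=−1: 1+2/3x = −1+1/3x ⇒ -1/3x=2 ⇒ x=2/(-1/3)=-6.0000
Confirm numerically:
  x=-4.703: |R|=0.83162 <1
  x=-4.550: |R|=0.80795 <1
  x=-4.076: |R|=0.72809 <1
  x=-6.569: |R|=1.05946 >1
  x=-6.213: |R|=1.02312 >1
  x=-6.095: |R|=1.01045 >1
So |R|<1 on (-6.0000, 0).

(-6.0000, 0).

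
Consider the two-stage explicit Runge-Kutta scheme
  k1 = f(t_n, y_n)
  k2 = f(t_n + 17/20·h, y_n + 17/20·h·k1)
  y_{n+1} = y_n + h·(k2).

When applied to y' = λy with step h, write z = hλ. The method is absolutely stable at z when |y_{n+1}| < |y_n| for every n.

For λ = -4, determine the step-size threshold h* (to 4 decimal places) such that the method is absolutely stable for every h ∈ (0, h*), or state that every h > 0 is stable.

(-1.1765,0); λ=-4 ⇒ h* = (20/17)/4 = 0.2941.

With y'=λy (z=hλ):
  k1=λy_n ⇒ h·k1=z·y_n;  k2=λ(1+17/20z)y_n ⇒ h·k2=z(1+17/20z)y_n
  y_{n+1}/y_n = 1 + z(1+17/20z) = 1 + z + 17/20z²
  ⇒ R(z) = 1 + z + 17/20z².

Find x<0 with |R(x)|<1.
x=-1.69: |R|=1.7377
R=1: x+17/20x²=0 ⇒ x=−20/17=-1.1765; min R=1−1/(4·17/20)=0.7059>−1
Confirm numerically:
  x=-0.805: |R|=0.74582 <1
  x=-0.634: |R|=0.70766 <1
  x=-0.471: |R|=0.71756 <1
  x=-1.378: |R|=1.23605 >1
  x=-1.295: |R|=1.13047 >1
  x=-1.268: |R|=1.09865 >1
Interval (-1.1765, 0).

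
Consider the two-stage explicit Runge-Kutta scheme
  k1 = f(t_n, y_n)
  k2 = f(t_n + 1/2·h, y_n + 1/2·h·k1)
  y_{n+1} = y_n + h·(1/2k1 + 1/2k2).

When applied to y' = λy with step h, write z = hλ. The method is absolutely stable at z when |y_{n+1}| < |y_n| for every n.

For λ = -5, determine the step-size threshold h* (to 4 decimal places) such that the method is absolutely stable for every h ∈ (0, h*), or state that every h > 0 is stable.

With y'=λy (z=hλ):
  k1=λy_n ⇒ h·k1=z·y_n;  k2=λ(1+1/2z)y_n ⇒ h·k2=z(1+1/2z)y_n
  y_{n+1}/y_n = 1 + 1/2z + 1/2z(1+1/2z) = 1 + z + 1/4z²
  Hence R(z) = 1 + z + 1/4z².

Boundary: |R(x)|=1, x<0.
x=-0.99: |R|=0.2550
R=1: x+1/4x²=0 ⇒ x=−4=-4.0000; min R=1−1/(4·1/4)=0.0000>−1
Confirm numerically:
  x=-3.337: |R|=0.44689 <1
  x=-3.113: |R|=0.30969 <1
  x=-2.433: |R|=0.04687 <1
  x=-1.931: |R|=0.00119 <1
  x=-4.390: |R|=1.42802 >1
  x=-4.365: |R|=1.39831 >1
Interval (-4.0000, 0).

(-4.0000,0); λ=-5 ⇒ h* = (4)/5 = 0.8000.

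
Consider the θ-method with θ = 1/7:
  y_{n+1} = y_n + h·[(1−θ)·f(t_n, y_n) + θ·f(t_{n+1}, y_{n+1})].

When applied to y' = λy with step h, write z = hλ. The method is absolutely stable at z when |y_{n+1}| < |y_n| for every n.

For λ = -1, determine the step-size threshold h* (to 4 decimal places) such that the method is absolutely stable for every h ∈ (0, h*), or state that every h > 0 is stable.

With y'=λy (z=hλ):
  y_{n+1} = y_n + z·[6/7·y_n + 1/7·y_{n+1}] ⇒ (1 − 1/7z)y_{n+1} = (1 + 6/7z)y_n
  R(z) = (1 + 6/7z)/(1 − 1/7z).

Find x<0 with |R(x)|<1.
x=-1.7: |R|=0.3678
R=−1: 1+6/7x = −1+1/7x ⇒ -5/7x=2 ⇒ x=2/(-5/7)=-2.8000
Confirm numerically:
  x=-2.327: |R|=0.74644 <1
  x=-1.957: |R|=0.52942 <1
  x=-1.379: |R|=0.15205 <1
  x=-3.013: |R|=1.10636 >1
  x=-2.987: |R|=1.09362 >1
So |R|<1 on (-2.8000, 0).

(-2.8000,0); λ=-1 ⇒ h* = (14/5)/1 = 2.8000.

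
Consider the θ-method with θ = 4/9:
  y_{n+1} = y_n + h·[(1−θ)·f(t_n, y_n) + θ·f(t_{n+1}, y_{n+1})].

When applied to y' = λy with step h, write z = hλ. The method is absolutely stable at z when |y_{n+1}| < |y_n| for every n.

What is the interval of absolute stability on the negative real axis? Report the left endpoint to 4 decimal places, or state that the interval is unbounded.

z∈(-18.0000,0).

On y'=λy, z=hλ:
  y_{n+1} = y_n + z·[5/9·y_n + 4/9·y_{n+1}] ⇒ (1 − 4/9z)y_{n+1} = (1 + 5/9z)y_n
  ⇒ R(z) = (1 + 5/9z)/(1 − 4/9z).

Need |R(x)|<1, x<0.
x=-0.69: |R|=0.4719
R=−1: 1+5/9x = −1+4/9x ⇒ -1/9x=2 ⇒ x=2/(-1/9)=-18.0000
Confirm numerically:
  x=-17.028: |R|=0.98739 <1
  x=-12.887: |R|=0.91555 <1
  x=-10.125: |R|=0.84091 <1
  x=-18.456: |R|=1.00551 >1
  x=-18.080: |R|=1.00098 >1
Interval (-18.0000, 0).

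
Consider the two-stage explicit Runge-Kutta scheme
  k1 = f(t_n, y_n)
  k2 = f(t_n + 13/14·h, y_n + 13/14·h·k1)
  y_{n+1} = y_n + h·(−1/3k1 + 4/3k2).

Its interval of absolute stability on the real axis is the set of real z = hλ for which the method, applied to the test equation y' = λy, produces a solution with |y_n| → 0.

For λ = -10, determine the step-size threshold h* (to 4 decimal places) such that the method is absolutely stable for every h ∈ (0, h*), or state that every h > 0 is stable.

(-0.8077,0); λ=-10 ⇒ h* = (21/26)/10 = 0.0808.

Set f=λy, z=hλ:
  k1=λy_n ⇒ h·k1=z·y_n;  k2=λ(1+13/14z)y_n ⇒ h·k2=z(1+13/14z)y_n
  y_{n+1}/y_n = 1 − 1/3z + 4/3z(1+13/14z) = 1 + z + 26/21z²
  so R(z) = 1 + z + 26/21z².

Solve |R(x)|<1 on ℝ⁻.
x=-0.66: |R|=0.8793
R=1: x+26/21x²=0 ⇒ x=−21/26=-0.8077; min R=1−1/(4·26/21)=0.7981>−1
Confirm numerically:
  x=-0.724: |R|=0.92498 <1
  x=-0.661: |R|=0.87995 <1
  x=-0.621: |R|=0.85646 <1
  x=-0.450: |R|=0.80071 <1
  x=-1.297: |R|=1.78573 >1
  x=-1.001: |R|=1.23957 >1
  x=-0.926: |R|=1.13564 >1
Interval (-0.8077, 0).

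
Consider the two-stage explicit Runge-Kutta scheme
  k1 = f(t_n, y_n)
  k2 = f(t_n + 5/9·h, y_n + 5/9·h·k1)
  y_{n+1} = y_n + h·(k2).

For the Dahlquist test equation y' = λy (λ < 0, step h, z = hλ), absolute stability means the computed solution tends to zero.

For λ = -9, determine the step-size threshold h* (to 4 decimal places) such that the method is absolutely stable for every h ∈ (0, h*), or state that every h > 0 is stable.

Test eqn y'=λy, z=hλ:
  k1=λy_n ⇒ h·k1=z·y_n;  k2=λ(1+5/9z)y_n ⇒ h·k2=z(1+5/9z)y_n
  y_{n+1}/y_n = 1 + z(1+5/9z) = 1 + z + 5/9z²
  ⇒ R(z) = 1 + z + 5/9z².

Need |R(x)|<1, x<0.
x=-1.59: |R|=0.8145
R=1: x+5/9x²=0 ⇒ x=−9/5=-1.8000; min R=1−1/(4·5/9)=0.5500>−1
Confirm numerically:
  x=-1.485: |R|=0.74013 <1
  x=-1.440: |R|=0.71200 <1
  x=-1.228: |R|=0.60977 <1
  x=-0.726: |R|=0.56682 <1
  x=-2.371: |R|=1.75213 >1
  x=-2.342: |R|=1.70520 >1
  x=-2.019: |R|=1.24565 >1
Interval (-1.8000, 0).

(-1.8000,0); λ=-9 ⇒ h* = (9/5)/9 = 0.2000.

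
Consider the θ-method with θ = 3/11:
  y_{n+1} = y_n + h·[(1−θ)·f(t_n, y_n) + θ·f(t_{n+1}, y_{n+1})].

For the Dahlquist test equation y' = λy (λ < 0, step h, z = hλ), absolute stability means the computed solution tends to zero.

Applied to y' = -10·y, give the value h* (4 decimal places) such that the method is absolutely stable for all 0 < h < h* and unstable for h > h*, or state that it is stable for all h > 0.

(-4.4000,0); λ=-10 ⇒ h* = (22/5)/10 = 0.4400.

With y'=λy (z=hλ):
  y_{n+1} = y_n + z·[8/11·y_n + 3/11·y_{n+1}] ⇒ (1 − 3/11z)y_{n+1} = (1 + 8/11z)y_n
  so R(z) = (1 + 8/11z)/(1 − 3/11z).

Need |R(x)|<1, x<0.
x=-1.13: |R|=0.1362
R=−1: 1+8/11x = −1+3/11x ⇒ -5/11x=2 ⇒ x=2/(-5/11)=-4.4000
Confirm numerically:
  x=-3.922: |R|=0.89502 <1
  x=-3.440: |R|=0.77486 <1
  x=-3.203: |R|=0.70959 <1
  x=-2.199: |R|=0.37461 <1
  x=-4.892: |R|=1.09581 >1
  x=-4.706: |R|=1.06091 >1
  x=-4.467: |R|=1.01373 >1
Interval (-4.4000, 0).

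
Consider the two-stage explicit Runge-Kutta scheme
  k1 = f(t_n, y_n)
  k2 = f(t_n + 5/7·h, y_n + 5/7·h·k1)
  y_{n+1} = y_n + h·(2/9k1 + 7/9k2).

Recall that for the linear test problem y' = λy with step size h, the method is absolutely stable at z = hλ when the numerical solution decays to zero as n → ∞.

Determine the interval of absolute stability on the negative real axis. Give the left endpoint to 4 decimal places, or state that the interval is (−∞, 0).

(-1.8000, 0).

On y'=λy, z=hλ:
  k1=λy_n ⇒ h·k1=z·y_n;  k2=λ(1+5/7z)y_n ⇒ h·k2=z(1+5/7z)y_n
  y_{n+1}/y_n = 1 + 2/9z + 7/9z(1+5/7z) = 1 + z + 5/9z²
  Hence R(z) = 1 + z + 5/9z².

Need |R(x)|<1, x<0.
x=-1.65: |R|=0.8625
R=1: x+5/9x²=0 ⇒ x=−9/5=-1.8000; min R=1−1/(4·5/9)=0.5500>−1
Confirm numerically:
  x=-1.359: |R|=0.66704 <1
  x=-1.069: |R|=0.56587 <1
  x=-0.765: |R|=0.56012 <1
  x=-0.751: |R|=0.56233 <1
  x=-2.384: |R|=1.77348 >1
  x=-1.978: |R|=1.19560 >1
  x=-1.892: |R|=1.09670 >1
Stable set (-1.8000, 0).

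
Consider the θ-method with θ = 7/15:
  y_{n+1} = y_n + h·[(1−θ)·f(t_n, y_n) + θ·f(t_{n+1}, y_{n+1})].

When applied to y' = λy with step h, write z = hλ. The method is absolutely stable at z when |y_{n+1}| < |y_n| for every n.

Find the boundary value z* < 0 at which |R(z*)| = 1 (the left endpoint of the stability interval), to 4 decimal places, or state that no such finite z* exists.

z* = -30.0000.

Set f=λy, z=hλ:
  y_{n+1} = y_n + z·[8/15·y_n + 7/15·y_{n+1}] ⇒ (1 − 7/15z)y_{n+1} = (1 + 8/15z)y_n
  ⇒ R(z) = (1 + 8/15z)/(1 − 7/15z).

Find x<0 with |R(x)|<1.
x=-1.57: |R|=0.0939
R=−1: 1+8/15x = −1+7/15x ⇒ -1/15x=2 ⇒ x=2/(-1/15)=-30.0000
Confirm numerically:
  x=-27.596: |R|=0.98845 <1
  x=-22.829: |R|=0.95898 <1
  x=-15.555: |R|=0.88340 <1
  x=-14.222: |R|=0.86227 <1
  x=-30.467: |R|=1.00205 >1
  x=-30.391: |R|=1.00172 >1
  x=-30.108: |R|=1.00048 >1
Stable set (-30.0000, 0).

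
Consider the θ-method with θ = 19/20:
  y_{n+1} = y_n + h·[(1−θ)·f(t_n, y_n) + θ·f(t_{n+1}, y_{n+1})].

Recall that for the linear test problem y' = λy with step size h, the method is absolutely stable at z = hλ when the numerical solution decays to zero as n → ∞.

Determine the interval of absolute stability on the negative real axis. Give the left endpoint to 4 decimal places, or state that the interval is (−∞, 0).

unbounded; (−∞, 0).

On y'=λy, z=hλ:
  y_{n+1} = y_n + z·[1/20·y_n + 19/20·y_{n+1}] ⇒ (1 − 19/20z)y_{n+1} = (1 + 1/20z)y_n
  R(z) = (1 + 1/20z)/(1 − 19/20z).

Boundary: |R(x)|=1, x<0.
x=-1.2: |R|=0.4393
x=-2: |R|=0.3103
x=-10: |R|=0.0476
x=-100: |R|=0.0417
θ=19/20≥1/2 ⇒ |1+1/20x|<|1−19/20x| ∀x<0 ⇒ interval (−∞,0).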